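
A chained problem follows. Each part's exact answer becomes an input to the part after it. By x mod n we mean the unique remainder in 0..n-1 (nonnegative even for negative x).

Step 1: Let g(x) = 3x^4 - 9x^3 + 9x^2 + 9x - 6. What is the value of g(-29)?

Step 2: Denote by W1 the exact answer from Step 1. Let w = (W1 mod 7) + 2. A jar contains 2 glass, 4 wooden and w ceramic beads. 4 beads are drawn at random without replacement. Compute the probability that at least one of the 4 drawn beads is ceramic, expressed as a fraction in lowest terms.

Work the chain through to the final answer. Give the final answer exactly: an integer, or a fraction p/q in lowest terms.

Step 1: 3*(-29)^4 - 9*(-29)^3 + 9*(-29)^2 + 9*(-29)^1 - 6 = (2121843) + (219501) + (7569) + (-261) + (-6) = 2348646; answer 2348646
Step 2: W1 = 2348646; w = 8; total draws C(14,4) = 1001; complement C(6,4) = 15; favorable 1001 - 15 = 986; P = 986/1001; answer 986/1001

986/1001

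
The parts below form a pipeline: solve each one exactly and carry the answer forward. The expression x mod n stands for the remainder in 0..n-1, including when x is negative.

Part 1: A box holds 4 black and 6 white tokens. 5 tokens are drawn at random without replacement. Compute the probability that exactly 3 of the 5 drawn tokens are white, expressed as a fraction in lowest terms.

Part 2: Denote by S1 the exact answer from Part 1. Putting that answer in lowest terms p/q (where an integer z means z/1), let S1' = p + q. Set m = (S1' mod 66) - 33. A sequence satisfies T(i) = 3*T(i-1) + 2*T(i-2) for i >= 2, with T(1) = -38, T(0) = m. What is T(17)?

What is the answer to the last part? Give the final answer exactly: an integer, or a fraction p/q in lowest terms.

Part 1: total draws C(10,5) = 252; favorable C(6,3)*C(4,2) = 120; P = 10/21; answer 10/21
Part 2: S1 = 10/21; threaded value p + q = 31; m = -2; T(2) = 3*(-38) + 2*(-2) = -118; iterating: T(2)=-118, T(3)=-430, T(4)=-1526, T(5)=-5438, T(6)=-19366, T(7)=-68974, T(8)=-245654, T(9)=-874910, T(10)=-3116038, T(11)=-11097934, T(12)=-39525878, T(13)=-140773502, T(14)=-501372262, T(15)=-1785663790, T(16)=-6359735894, T(17)=-22650535262; answer -22650535262

-22650535262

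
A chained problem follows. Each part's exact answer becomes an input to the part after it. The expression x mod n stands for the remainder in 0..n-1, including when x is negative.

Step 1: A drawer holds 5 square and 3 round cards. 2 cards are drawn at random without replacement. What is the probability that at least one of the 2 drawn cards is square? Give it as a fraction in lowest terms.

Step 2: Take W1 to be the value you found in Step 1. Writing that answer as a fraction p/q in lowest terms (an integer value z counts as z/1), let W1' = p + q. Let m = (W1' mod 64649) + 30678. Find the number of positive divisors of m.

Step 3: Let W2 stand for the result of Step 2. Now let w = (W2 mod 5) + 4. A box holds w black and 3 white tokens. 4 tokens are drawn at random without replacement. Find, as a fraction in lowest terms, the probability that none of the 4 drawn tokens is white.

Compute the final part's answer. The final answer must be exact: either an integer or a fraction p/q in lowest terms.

Step 1: total draws C(8,2) = 28; complement C(3,2) = 3; favorable 28 - 3 = 25; P = 25/28; answer 25/28
Step 2: W1 = 25/28; threaded value p + q = 53; m = 30731; 30731 = 79 * 389; number of divisors = (1+1) * (1+1) = 4; answer 4
Step 3: W2 = 4; w = 8; total draws C(11,4) = 330; favorable C(8,4) = 70; P = 7/33; answer 7/33

7/33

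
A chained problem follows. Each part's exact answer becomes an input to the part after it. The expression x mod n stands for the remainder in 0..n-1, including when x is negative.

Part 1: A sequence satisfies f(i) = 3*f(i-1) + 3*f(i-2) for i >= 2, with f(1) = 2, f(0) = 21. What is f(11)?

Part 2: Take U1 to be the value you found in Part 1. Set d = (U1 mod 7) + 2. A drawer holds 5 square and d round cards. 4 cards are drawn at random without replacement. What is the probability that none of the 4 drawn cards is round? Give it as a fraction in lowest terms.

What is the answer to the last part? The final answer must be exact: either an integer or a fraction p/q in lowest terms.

Part 1: f(2) = 3*(2) + 3*(21) = 69; iterating: f(2)=69, f(3)=213, f(4)=846, f(5)=3177, f(6)=12069, f(7)=45738, f(8)=173421, f(9)=657477, f(10)=2492694, f(11)=9450513; answer 9450513
Part 2: U1 = 9450513; d = 4; total draws C(9,4) = 126; favorable C(5,4) = 5; P = 5/126; answer 5/126

5/126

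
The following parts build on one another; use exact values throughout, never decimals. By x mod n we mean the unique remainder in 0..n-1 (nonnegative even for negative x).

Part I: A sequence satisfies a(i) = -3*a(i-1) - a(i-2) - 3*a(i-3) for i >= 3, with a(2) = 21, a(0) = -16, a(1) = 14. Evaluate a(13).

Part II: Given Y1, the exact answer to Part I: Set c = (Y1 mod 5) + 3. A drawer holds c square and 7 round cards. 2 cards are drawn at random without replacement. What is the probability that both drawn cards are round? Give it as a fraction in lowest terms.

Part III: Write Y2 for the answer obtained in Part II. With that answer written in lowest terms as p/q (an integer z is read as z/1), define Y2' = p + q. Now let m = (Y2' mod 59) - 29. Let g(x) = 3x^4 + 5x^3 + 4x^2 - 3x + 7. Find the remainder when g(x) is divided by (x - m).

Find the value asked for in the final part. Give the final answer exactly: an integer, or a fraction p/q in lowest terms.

Part I: a(3) = -3*(21) - 1*(14) - 3*(-16) = -29; iterating: a(3)=-29, a(4)=24, a(5)=-106, a(6)=381, a(7)=-1109, a(8)=3264, a(9)=-9826, a(10)=29541, a(11)=-88589, a(12)=265704, a(13)=-797146; answer -797146
Part II: Y1 = -797146; c = 7; total draws C(14,2) = 91; favorable C(7,2) = 21; P = 3/13; answer 3/13
Part III: Y2 = 3/13; threaded value p + q = 16; m = -13; remainder = value at the root: 3*(-13)^4 + 5*(-13)^3 + 4*(-13)^2 - 3*(-13)^1 + 7 = (85683) + (-10985) + (676) + (39) + (7) = 75420; answer 75420

75420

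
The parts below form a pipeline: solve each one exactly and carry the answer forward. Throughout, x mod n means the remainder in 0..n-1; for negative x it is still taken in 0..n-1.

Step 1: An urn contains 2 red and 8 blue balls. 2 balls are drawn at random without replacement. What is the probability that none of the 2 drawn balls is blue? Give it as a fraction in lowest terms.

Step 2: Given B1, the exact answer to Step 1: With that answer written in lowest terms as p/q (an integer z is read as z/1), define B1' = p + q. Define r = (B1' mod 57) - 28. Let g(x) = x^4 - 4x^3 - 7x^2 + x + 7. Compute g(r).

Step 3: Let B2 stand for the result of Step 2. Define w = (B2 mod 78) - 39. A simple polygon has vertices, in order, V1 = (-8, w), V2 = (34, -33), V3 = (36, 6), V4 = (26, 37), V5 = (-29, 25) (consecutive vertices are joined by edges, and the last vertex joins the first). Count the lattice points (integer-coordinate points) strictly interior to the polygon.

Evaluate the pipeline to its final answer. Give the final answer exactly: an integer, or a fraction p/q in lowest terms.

Step 1: total draws C(10,2) = 45; favorable C(2,2) = 1; P = 1/45; answer 1/45
Step 2: B1 = 1/45; threaded value p + q = 46; r = 18; 1*(18)^4 - 4*(18)^3 - 7*(18)^2 + 1*(18)^1 + 7 = (104976) + (-23328) + (-2268) + (18) + (7) = 79405; answer 79405
Step 3: B2 = 79405; w = -38; cross terms: (-8*-33 - 34*-38)=1556, (34*6 - 36*-33)=1392, (36*37 - 26*6)=1176, (26*25 - -29*37)=1723, (-29*-38 - -8*25)=1302; twice the area = |7149| = 7149; area = 7149/2; boundary points = 1 + 1 + 1 + 1 + 21 = 25; strictly interior points = area - boundary/2 + 1 = 3563; answer 3563

3563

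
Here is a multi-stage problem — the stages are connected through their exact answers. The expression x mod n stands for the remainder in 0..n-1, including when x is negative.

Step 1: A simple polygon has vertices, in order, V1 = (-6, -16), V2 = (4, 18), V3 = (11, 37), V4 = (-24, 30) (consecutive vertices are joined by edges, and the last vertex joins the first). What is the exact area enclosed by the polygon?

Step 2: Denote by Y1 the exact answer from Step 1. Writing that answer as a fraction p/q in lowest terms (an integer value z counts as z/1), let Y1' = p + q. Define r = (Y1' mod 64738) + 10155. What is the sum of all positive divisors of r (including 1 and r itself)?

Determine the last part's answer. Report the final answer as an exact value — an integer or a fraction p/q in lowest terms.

Step 1: cross terms: (-6*18 - 4*-16)=-44, (4*37 - 11*18)=-50, (11*30 - -24*37)=1218, (-24*-16 - -6*30)=564; twice the area = |1688| = 1688; area = 844; answer 844
Step 2: Y1 = 844; threaded value p + q = 845; r = 11000; 11000 = 2^3 * 5^3 * 11; sigma = (1 + 2 + 4 + 8) * (1 + 5 + 25 + 125) * (1 + 11) = 15 * 156 * 12 = 28080; answer 28080

28080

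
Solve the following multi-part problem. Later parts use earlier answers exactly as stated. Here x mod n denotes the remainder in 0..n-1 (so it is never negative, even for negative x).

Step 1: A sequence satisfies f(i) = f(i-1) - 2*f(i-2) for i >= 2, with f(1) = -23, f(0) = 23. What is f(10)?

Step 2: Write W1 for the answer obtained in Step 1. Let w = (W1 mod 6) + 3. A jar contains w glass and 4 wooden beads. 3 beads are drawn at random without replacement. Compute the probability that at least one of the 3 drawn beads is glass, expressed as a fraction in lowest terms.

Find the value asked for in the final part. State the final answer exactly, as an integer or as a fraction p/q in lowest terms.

Step 1: f(2) = 1*(-23) - 2*(23) = -69; iterating: f(2)=-69, f(3)=-23, f(4)=115, f(5)=161, f(6)=-69, f(7)=-391, f(8)=-253, f(9)=529, f(10)=1035; answer 1035
Step 2: W1 = 1035; w = 6; total draws C(10,3) = 120; complement C(4,3) = 4; favorable 120 - 4 = 116; P = 29/30; answer 29/30

29/30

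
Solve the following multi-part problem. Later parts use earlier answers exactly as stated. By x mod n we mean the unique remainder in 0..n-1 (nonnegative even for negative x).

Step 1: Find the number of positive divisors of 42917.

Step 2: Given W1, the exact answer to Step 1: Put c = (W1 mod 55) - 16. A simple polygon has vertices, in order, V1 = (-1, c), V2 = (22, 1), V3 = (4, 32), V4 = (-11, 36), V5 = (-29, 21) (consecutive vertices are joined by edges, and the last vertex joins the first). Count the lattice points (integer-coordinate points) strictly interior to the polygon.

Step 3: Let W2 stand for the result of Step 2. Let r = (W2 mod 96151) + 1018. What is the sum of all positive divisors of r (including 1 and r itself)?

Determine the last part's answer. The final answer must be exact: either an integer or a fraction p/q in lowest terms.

4662

Step 1: 42917 = 7 * 6131; number of divisors = (1+1) * (1+1) = 4; answer 4
Step 2: W1 = 4; c = -12; cross terms: (-1*1 - 22*-12)=263, (22*32 - 4*1)=700, (4*36 - -11*32)=496, (-11*21 - -29*36)=813, (-29*-12 - -1*21)=369; twice the area = |2641| = 2641; area = 2641/2; boundary points = 1 + 1 + 1 + 3 + 1 = 7; strictly interior points = area - boundary/2 + 1 = 1318; answer 1318
Step 3: W2 = 1318; r = 2336; 2336 = 2^5 * 73; sigma = (1 + 2 + 4 + 8 + 16 + 32) * (1 + 73) = 63 * 74 = 4662; answer 4662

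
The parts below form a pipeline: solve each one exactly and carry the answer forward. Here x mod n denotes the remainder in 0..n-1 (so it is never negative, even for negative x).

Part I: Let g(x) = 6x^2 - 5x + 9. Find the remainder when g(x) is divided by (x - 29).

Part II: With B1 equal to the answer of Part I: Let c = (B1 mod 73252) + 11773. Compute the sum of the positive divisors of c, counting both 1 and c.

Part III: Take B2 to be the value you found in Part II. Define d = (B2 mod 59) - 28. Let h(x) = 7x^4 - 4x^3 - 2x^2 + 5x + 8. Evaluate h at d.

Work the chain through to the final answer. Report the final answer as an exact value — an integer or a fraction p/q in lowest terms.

208320

Part I: remainder = value at the root: 6*(29)^2 - 5*(29)^1 + 9 = (5046) + (-145) + (9) = 4910; answer 4910
Part II: B1 = 4910; c = 16683; 16683 = 3 * 67 * 83; sigma = (1 + 3) * (1 + 67) * (1 + 83) = 4 * 68 * 84 = 22848; answer 22848
Part III: B2 = 22848; d = -13; 7*(-13)^4 - 4*(-13)^3 - 2*(-13)^2 + 5*(-13)^1 + 8 = (199927) + (8788) + (-338) + (-65) + (8) = 208320; answer 208320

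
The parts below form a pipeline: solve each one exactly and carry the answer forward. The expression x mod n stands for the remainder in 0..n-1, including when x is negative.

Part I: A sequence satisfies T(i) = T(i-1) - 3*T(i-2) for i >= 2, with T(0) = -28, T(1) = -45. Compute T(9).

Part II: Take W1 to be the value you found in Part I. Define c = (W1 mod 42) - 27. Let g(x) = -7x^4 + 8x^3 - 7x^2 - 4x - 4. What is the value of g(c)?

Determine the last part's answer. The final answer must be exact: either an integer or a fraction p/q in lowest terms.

-382894

Part I: T(2) = 1*(-45) - 3*(-28) = 39; iterating: T(2)=39, T(3)=174, T(4)=57, T(5)=-465, T(6)=-636, T(7)=759, T(8)=2667, T(9)=390; answer 390
Part II: W1 = 390; c = -15; -7*(-15)^4 + 8*(-15)^3 - 7*(-15)^2 - 4*(-15)^1 - 4 = (-354375) + (-27000) + (-1575) + (60) + (-4) = -382894; answer -382894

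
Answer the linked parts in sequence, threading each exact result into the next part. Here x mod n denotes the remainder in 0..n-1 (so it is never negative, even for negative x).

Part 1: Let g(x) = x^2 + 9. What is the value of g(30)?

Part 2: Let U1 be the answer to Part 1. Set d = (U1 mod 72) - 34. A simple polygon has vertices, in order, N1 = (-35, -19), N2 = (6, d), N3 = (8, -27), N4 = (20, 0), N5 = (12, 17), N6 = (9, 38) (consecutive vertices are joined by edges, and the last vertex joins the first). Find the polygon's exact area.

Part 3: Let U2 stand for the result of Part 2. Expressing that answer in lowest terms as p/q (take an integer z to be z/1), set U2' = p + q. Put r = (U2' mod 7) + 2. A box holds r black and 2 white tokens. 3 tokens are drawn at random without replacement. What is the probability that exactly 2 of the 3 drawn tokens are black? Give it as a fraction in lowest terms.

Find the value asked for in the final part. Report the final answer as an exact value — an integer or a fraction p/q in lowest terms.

4/7

Part 1: 1*(30)^2 + 9 = (900) + (9) = 909; answer 909
Part 2: U1 = 909; d = 11; cross terms: (-35*11 - 6*-19)=-271, (6*-27 - 8*11)=-250, (8*0 - 20*-27)=540, (20*17 - 12*0)=340, (12*38 - 9*17)=303, (9*-19 - -35*38)=1159; twice the area = |1821| = 1821; area = 1821/2; answer 1821/2
Part 3: U2 = 1821/2; threaded value p + q = 1823; r = 5; total draws C(7,3) = 35; favorable C(5,2)*C(2,1) = 20; P = 4/7; answer 4/7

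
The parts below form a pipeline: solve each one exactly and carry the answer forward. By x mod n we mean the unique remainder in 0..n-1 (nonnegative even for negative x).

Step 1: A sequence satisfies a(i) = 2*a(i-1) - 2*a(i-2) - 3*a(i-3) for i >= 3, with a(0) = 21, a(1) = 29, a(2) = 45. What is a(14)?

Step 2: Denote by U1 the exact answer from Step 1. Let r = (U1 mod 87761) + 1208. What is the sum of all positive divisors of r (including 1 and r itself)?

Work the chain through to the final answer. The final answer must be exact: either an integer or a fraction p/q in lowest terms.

Step 1: a(3) = 2*(45) - 2*(29) - 3*(21) = -31; iterating: a(3)=-31, a(4)=-239, a(5)=-551, a(6)=-531, a(7)=757, a(8)=4229, a(9)=8537, a(10)=6345, a(11)=-17071, a(12)=-72443, a(13)=-129779, a(14)=-63459; answer -63459
Step 2: U1 = -63459; r = 25510; 25510 = 2 * 5 * 2551; sigma = (1 + 2) * (1 + 5) * (1 + 2551) = 3 * 6 * 2552 = 45936; answer 45936

45936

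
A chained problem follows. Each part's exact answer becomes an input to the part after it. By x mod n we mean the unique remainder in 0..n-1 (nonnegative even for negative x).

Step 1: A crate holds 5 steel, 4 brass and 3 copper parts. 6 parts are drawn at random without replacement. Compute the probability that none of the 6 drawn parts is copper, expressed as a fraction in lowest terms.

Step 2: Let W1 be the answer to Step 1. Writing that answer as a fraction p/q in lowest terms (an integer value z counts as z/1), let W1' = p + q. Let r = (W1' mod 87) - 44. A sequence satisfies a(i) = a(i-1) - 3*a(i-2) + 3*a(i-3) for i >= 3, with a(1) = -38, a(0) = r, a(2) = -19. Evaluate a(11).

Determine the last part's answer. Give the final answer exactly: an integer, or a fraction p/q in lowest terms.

Step 1: total draws C(12,6) = 924; favorable C(9,6) = 84; P = 1/11; answer 1/11
Step 2: W1 = 1/11; threaded value p + q = 12; r = -32; a(3) = 1*(-19) - 3*(-38) + 3*(-32) = -1; iterating: a(3)=-1, a(4)=-58, a(5)=-112, a(6)=59, a(7)=221, a(8)=-292, a(9)=-778, a(10)=761, a(11)=2219; answer 2219

2219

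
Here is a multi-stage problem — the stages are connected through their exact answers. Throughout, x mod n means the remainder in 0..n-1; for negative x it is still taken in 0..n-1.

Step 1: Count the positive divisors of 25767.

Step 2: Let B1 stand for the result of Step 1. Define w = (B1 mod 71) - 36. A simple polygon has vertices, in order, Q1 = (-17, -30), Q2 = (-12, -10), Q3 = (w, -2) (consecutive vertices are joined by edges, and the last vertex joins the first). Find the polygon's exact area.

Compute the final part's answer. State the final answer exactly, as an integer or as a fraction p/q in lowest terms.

140

Step 1: 25767 = 3^2 * 7 * 409; number of divisors = (2+1) * (1+1) * (1+1) = 12; answer 12
Step 2: B1 = 12; w = -24; cross terms: (-17*-10 - -12*-30)=-190, (-12*-2 - -24*-10)=-216, (-24*-30 - -17*-2)=686; twice the area = |280| = 280; area = 140; answer 140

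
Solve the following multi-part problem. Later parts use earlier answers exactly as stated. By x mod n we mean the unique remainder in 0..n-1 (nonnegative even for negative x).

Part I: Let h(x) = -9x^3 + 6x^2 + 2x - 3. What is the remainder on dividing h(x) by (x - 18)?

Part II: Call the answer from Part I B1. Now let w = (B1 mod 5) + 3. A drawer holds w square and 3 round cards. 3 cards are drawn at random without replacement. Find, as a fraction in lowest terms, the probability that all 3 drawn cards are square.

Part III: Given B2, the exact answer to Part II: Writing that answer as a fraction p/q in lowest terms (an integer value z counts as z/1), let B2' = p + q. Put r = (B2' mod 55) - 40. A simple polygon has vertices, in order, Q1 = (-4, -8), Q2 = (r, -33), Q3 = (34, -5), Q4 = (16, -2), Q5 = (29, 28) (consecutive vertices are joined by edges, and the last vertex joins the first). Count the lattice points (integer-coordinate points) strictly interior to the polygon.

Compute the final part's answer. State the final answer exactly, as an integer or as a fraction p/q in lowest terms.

Part I: remainder = value at the root: -9*(18)^3 + 6*(18)^2 + 2*(18)^1 - 3 = (-52488) + (1944) + (36) + (-3) = -50511; answer -50511
Part II: B1 = -50511; w = 7; total draws C(10,3) = 120; favorable C(7,3) = 35; P = 7/24; answer 7/24
Part III: B2 = 7/24; threaded value p + q = 31; r = -9; cross terms: (-4*-33 - -9*-8)=60, (-9*-5 - 34*-33)=1167, (34*-2 - 16*-5)=12, (16*28 - 29*-2)=506, (29*-8 - -4*28)=-120; twice the area = |1625| = 1625; area = 1625/2; boundary points = 5 + 1 + 3 + 1 + 3 = 13; strictly interior points = area - boundary/2 + 1 = 807; answer 807

807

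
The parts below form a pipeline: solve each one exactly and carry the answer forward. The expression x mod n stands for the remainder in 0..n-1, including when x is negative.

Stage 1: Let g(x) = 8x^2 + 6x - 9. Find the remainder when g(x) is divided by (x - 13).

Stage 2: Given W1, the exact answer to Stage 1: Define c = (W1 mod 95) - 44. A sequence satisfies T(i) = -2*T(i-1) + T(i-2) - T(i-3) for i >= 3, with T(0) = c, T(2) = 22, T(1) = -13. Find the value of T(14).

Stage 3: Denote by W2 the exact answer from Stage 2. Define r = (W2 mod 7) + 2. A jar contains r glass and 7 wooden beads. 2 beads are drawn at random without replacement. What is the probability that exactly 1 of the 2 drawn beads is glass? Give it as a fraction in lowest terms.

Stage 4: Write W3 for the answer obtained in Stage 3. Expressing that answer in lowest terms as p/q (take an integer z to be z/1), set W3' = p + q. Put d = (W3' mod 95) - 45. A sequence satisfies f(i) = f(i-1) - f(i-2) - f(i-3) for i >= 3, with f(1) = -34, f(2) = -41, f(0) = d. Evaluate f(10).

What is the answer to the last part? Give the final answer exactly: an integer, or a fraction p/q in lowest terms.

Stage 1: remainder = value at the root: 8*(13)^2 + 6*(13)^1 - 9 = (1352) + (78) + (-9) = 1421; answer 1421
Stage 2: W1 = 1421; c = 47; T(3) = -2*(22) + 1*(-13) - 1*(47) = -104; iterating: T(3)=-104, T(4)=243, T(5)=-612, T(6)=1571, T(7)=-3997, T(8)=10177, T(9)=-25922, T(10)=66018, T(11)=-168135, T(12)=428210, T(13)=-1090573, T(14)=2777491; answer 2777491
Stage 3: W2 = 2777491; r = 5; total draws C(12,2) = 66; favorable C(5,1)*C(7,1) = 35; P = 35/66; answer 35/66
Stage 4: W3 = 35/66; threaded value p + q = 101; d = -39; f(3) = 1*(-41) - 1*(-34) - 1*(-39) = 32; iterating: f(3)=32, f(4)=107, f(5)=116, f(6)=-23, f(7)=-246, f(8)=-339, f(9)=-70, f(10)=515; answer 515

515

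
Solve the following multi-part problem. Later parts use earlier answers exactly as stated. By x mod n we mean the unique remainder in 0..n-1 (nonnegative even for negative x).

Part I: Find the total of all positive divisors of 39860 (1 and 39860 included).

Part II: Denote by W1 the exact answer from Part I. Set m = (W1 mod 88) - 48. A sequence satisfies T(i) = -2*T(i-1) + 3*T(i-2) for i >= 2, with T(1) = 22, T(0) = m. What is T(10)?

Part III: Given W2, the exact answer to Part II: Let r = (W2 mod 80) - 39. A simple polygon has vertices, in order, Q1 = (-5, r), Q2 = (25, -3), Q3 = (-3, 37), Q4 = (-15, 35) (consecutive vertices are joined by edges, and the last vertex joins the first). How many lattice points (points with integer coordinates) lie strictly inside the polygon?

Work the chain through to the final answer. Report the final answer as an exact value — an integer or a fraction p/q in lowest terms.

112

Part I: 39860 = 2^2 * 5 * 1993; sigma = (1 + 2 + 4) * (1 + 5) * (1 + 1993) = 7 * 6 * 1994 = 83748; answer 83748
Part II: W1 = 83748; m = 12; T(2) = -2*(22) + 3*(12) = -8; iterating: T(2)=-8, T(3)=82, T(4)=-188, T(5)=622, T(6)=-1808, T(7)=5482, T(8)=-16388, T(9)=49222, T(10)=-147608; answer -147608
Part III: W2 = -147608; r = 33; cross terms: (-5*-3 - 25*33)=-810, (25*37 - -3*-3)=916, (-3*35 - -15*37)=450, (-15*33 - -5*35)=-320; twice the area = |236| = 236; area = 118; boundary points = 6 + 4 + 2 + 2 = 14; strictly interior points = area - boundary/2 + 1 = 112; answer 112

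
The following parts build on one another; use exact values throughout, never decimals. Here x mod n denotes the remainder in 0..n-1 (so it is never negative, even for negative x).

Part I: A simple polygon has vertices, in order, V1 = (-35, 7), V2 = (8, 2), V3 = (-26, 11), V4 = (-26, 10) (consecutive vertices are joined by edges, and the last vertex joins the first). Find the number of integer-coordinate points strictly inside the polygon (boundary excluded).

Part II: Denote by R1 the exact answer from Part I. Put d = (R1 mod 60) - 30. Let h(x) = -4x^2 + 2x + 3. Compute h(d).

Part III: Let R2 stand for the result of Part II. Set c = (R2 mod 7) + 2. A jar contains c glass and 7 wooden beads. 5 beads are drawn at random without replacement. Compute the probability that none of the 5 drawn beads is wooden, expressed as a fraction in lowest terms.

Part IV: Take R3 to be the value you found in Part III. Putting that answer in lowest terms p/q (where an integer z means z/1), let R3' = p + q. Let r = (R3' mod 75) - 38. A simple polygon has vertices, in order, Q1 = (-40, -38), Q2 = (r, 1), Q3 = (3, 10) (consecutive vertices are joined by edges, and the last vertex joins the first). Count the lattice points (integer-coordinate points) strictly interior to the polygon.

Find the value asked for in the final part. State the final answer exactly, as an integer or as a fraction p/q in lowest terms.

552

Part I: cross terms: (-35*2 - 8*7)=-126, (8*11 - -26*2)=140, (-26*10 - -26*11)=26, (-26*7 - -35*10)=168; twice the area = |208| = 208; area = 104; boundary points = 1 + 1 + 1 + 3 = 6; strictly interior points = area - boundary/2 + 1 = 102; answer 102
Part II: R1 = 102; d = 12; -4*(12)^2 + 2*(12)^1 + 3 = (-576) + (24) + (3) = -549; answer -549
Part III: R2 = -549; c = 6; total draws C(13,5) = 1287; favorable C(6,5) = 6; P = 2/429; answer 2/429
Part IV: R3 = 2/429; threaded value p + q = 431; r = 18; cross terms: (-40*1 - 18*-38)=644, (18*10 - 3*1)=177, (3*-38 - -40*10)=286; twice the area = |1107| = 1107; area = 1107/2; boundary points = 1 + 3 + 1 = 5; strictly interior points = area - boundary/2 + 1 = 552; answer 552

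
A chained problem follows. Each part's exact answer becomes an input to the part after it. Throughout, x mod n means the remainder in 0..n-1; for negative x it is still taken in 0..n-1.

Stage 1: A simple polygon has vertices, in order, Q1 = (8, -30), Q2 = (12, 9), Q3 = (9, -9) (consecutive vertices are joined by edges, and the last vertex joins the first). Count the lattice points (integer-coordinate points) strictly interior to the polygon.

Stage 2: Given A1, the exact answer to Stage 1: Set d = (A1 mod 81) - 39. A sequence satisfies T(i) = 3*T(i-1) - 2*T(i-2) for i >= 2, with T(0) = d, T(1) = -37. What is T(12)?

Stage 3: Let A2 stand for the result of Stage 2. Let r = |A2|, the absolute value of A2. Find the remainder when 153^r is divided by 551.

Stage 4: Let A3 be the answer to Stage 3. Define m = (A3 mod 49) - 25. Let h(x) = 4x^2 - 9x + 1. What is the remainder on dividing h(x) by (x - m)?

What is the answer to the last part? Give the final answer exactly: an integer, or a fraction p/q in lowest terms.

1576

Stage 1: cross terms: (8*9 - 12*-30)=432, (12*-9 - 9*9)=-189, (9*-30 - 8*-9)=-198; twice the area = |45| = 45; area = 45/2; boundary points = 1 + 3 + 1 = 5; strictly interior points = area - boundary/2 + 1 = 21; answer 21
Stage 2: A1 = 21; d = -18; T(2) = 3*(-37) - 2*(-18) = -75; iterating: T(2)=-75, T(3)=-151, T(4)=-303, T(5)=-607, T(6)=-1215, T(7)=-2431, T(8)=-4863, T(9)=-9727, T(10)=-19455, T(11)=-38911, T(12)=-77823; answer -77823
Stage 3: A2 = -77823; r = 77823; squarings mod 551: 153^1=153, 153^2=267, 153^4=210, 153^8=20, 153^16=400, 153^32=210, 153^64=20, 153^128=400, 153^256=210, 153^512=20, 153^1024=400, 153^2048=210, 153^4096=20, 153^8192=400, 153^16384=210, 153^32768=20, 153^65536=400; 153^77823 = 153^1 * 153^2 * 153^4 * 153^8 * 153^16 * 153^32 * 153^64 * 153^128 * 153^256 * 153^512 * 153^1024 * 153^2048 * 153^8192 * 153^65536 = 438 (mod 551); answer 438
Stage 4: A3 = 438; m = 21; remainder = value at the root: 4*(21)^2 - 9*(21)^1 + 1 = (1764) + (-189) + (1) = 1576; answer 1576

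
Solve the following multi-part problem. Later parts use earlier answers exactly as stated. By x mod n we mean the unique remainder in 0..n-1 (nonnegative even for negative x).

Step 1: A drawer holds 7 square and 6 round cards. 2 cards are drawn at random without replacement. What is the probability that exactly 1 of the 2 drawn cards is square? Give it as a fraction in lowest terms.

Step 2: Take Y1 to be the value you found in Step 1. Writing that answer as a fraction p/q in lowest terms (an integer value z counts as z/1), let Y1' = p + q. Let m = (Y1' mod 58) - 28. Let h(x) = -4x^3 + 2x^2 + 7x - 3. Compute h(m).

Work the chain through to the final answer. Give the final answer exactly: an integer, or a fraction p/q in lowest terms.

2117

Step 1: total draws C(13,2) = 78; favorable C(7,1)*C(6,1) = 42; P = 7/13; answer 7/13
Step 2: Y1 = 7/13; threaded value p + q = 20; m = -8; -4*(-8)^3 + 2*(-8)^2 + 7*(-8)^1 - 3 = (2048) + (128) + (-56) + (-3) = 2117; answer 2117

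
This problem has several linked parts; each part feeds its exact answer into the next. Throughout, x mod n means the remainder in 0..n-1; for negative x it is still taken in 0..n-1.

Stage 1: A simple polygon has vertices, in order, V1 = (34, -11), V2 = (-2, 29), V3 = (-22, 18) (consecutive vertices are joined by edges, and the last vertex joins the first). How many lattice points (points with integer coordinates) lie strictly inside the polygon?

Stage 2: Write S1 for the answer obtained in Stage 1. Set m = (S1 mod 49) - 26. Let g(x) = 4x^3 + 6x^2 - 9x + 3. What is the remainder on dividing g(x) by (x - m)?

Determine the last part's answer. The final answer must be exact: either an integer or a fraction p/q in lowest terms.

Stage 1: cross terms: (34*29 - -2*-11)=964, (-2*18 - -22*29)=602, (-22*-11 - 34*18)=-370; twice the area = |1196| = 1196; area = 598; boundary points = 4 + 1 + 1 = 6; strictly interior points = area - boundary/2 + 1 = 596; answer 596
Stage 2: S1 = 596; m = -18; remainder = value at the root: 4*(-18)^3 + 6*(-18)^2 - 9*(-18)^1 + 3 = (-23328) + (1944) + (162) + (3) = -21219; answer -21219

-21219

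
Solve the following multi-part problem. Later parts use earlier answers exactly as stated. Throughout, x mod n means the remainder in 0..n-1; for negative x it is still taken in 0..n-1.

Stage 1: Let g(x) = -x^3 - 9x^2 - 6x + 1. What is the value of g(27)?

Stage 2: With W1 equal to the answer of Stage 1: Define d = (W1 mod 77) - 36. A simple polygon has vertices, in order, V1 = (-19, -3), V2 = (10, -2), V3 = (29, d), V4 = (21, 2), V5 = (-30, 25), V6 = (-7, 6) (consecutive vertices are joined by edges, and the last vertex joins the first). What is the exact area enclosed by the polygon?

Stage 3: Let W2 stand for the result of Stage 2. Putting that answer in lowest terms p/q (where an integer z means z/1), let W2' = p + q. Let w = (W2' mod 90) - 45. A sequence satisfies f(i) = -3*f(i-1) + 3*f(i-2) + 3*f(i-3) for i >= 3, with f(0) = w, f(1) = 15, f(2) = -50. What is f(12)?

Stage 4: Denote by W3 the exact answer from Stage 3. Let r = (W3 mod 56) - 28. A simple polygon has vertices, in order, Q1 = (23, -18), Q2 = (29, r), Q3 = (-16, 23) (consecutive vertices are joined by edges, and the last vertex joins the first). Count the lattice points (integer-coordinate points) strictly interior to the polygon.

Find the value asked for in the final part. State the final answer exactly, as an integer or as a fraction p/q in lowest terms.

32

Stage 1: -1*(27)^3 - 9*(27)^2 - 6*(27)^1 + 1 = (-19683) + (-6561) + (-162) + (1) = -26405; answer -26405
Stage 2: W1 = -26405; d = -30; cross terms: (-19*-2 - 10*-3)=68, (10*-30 - 29*-2)=-242, (29*2 - 21*-30)=688, (21*25 - -30*2)=585, (-30*6 - -7*25)=-5, (-7*-3 - -19*6)=135; twice the area = |1229| = 1229; area = 1229/2; answer 1229/2
Stage 3: W2 = 1229/2; threaded value p + q = 1231; w = 16; f(3) = -3*(-50) + 3*(15) + 3*(16) = 243; iterating: f(3)=243, f(4)=-834, f(5)=3081, f(6)=-11016, f(7)=39789, f(8)=-143172, f(9)=515835, f(10)=-1857654, f(11)=6690951, f(12)=-24098310; answer -24098310
Stage 4: W3 = -24098310; r = -26; cross terms: (23*-26 - 29*-18)=-76, (29*23 - -16*-26)=251, (-16*-18 - 23*23)=-241; twice the area = |-66| = 66; area = 33; boundary points = 2 + 1 + 1 = 4; strictly interior points = area - boundary/2 + 1 = 32; answer 32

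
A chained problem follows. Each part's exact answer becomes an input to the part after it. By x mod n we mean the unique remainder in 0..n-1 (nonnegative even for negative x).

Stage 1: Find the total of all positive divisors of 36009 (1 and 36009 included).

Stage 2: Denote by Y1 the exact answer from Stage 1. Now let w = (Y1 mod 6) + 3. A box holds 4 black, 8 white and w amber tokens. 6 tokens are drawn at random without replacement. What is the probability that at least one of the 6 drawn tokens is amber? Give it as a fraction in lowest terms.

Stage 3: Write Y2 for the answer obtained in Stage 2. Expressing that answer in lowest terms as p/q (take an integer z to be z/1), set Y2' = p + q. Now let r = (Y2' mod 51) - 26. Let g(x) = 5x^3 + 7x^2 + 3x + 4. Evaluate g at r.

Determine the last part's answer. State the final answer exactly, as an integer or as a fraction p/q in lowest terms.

Stage 1: 36009 = 3^2 * 4001; sigma = (1 + 3 + 9) * (1 + 4001) = 13 * 4002 = 52026; answer 52026
Stage 2: Y1 = 52026; w = 3; total draws C(15,6) = 5005; complement C(12,6) = 924; favorable 5005 - 924 = 4081; P = 53/65; answer 53/65
Stage 3: Y2 = 53/65; threaded value p + q = 118; r = -10; 5*(-10)^3 + 7*(-10)^2 + 3*(-10)^1 + 4 = (-5000) + (700) + (-30) + (4) = -4326; answer -4326

-4326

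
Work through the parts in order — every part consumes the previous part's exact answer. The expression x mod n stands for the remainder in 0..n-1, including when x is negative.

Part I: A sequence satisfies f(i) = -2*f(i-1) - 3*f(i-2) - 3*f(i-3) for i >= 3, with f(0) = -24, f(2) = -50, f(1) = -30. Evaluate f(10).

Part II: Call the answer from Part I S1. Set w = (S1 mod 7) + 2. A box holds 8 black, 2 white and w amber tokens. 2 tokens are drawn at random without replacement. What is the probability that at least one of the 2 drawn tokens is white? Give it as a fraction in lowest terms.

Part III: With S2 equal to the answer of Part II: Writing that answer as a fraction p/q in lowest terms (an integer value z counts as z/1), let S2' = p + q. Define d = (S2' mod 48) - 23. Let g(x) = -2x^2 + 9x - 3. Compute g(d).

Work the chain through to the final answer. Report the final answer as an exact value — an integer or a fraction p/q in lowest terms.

-246

Part I: f(3) = -2*(-50) - 3*(-30) - 3*(-24) = 262; iterating: f(3)=262, f(4)=-284, f(5)=-68, f(6)=202, f(7)=652, f(8)=-1706, f(9)=850, f(10)=1462; answer 1462
Part II: S1 = 1462; w = 8; total draws C(18,2) = 153; complement C(16,2) = 120; favorable 153 - 120 = 33; P = 11/51; answer 11/51
Part III: S2 = 11/51; threaded value p + q = 62; d = -9; -2*(-9)^2 + 9*(-9)^1 - 3 = (-162) + (-81) + (-3) = -246; answer -246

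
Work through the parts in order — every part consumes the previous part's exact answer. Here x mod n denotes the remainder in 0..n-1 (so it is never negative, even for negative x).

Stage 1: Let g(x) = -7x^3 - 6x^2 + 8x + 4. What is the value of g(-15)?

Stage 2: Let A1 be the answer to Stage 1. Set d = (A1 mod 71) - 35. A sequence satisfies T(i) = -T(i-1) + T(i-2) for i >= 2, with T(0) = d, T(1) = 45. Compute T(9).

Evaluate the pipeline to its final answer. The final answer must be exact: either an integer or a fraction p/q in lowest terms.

2118

Stage 1: -7*(-15)^3 - 6*(-15)^2 + 8*(-15)^1 + 4 = (23625) + (-1350) + (-120) + (4) = 22159; answer 22159
Stage 2: A1 = 22159; d = -28; T(2) = -1*(45) + 1*(-28) = -73; iterating: T(2)=-73, T(3)=118, T(4)=-191, T(5)=309, T(6)=-500, T(7)=809, T(8)=-1309, T(9)=2118; answer 2118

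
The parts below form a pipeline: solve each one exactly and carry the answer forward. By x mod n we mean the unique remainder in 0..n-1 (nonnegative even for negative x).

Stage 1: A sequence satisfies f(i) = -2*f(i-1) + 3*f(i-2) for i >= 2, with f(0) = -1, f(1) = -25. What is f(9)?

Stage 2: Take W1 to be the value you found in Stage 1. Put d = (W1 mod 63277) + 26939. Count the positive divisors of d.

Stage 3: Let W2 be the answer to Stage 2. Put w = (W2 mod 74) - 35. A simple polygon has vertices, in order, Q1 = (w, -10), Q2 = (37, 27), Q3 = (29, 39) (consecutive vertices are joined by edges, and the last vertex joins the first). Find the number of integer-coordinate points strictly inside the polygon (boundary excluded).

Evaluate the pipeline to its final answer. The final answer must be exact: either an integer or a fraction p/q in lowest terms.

470

Stage 1: f(2) = -2*(-25) + 3*(-1) = 47; iterating: f(2)=47, f(3)=-169, f(4)=479, f(5)=-1465, f(6)=4367, f(7)=-13129, f(8)=39359, f(9)=-118105; answer -118105
Stage 2: W1 = -118105; d = 35388; 35388 = 2^2 * 3^2 * 983; number of divisors = (2+1) * (2+1) * (1+1) = 18; answer 18
Stage 3: W2 = 18; w = -17; cross terms: (-17*27 - 37*-10)=-89, (37*39 - 29*27)=660, (29*-10 - -17*39)=373; twice the area = |944| = 944; area = 472; boundary points = 1 + 4 + 1 = 6; strictly interior points = area - boundary/2 + 1 = 470; answer 470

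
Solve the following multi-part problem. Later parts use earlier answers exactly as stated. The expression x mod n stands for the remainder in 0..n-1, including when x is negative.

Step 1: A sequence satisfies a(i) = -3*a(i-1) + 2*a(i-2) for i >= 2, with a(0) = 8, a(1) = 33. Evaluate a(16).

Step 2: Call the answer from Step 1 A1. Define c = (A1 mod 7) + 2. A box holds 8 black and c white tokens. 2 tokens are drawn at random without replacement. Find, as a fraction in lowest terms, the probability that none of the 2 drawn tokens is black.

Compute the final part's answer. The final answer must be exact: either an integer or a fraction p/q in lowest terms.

15/91

Step 1: a(2) = -3*(33) + 2*(8) = -83; iterating: a(2)=-83, a(3)=315, a(4)=-1111, a(5)=3963, a(6)=-14111, a(7)=50259, a(8)=-178999, a(9)=637515, a(10)=-2270543, a(11)=8086659, a(12)=-28801063, a(13)=102576507, a(14)=-365331647, a(15)=1301147955, a(16)=-4634107159; answer -4634107159
Step 2: A1 = -4634107159; c = 6; total draws C(14,2) = 91; favorable C(6,2) = 15; P = 15/91; answer 15/91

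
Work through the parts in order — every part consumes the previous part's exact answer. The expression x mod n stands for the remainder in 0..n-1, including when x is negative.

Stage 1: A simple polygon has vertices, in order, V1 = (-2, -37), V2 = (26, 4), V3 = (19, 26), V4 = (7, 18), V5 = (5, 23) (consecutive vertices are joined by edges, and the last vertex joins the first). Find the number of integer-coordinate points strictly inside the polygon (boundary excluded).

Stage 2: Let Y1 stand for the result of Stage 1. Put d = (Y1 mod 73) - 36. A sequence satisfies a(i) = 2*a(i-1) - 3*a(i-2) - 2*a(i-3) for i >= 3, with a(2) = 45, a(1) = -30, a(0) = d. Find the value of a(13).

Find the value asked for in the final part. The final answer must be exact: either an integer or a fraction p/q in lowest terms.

-258070

Stage 1: cross terms: (-2*4 - 26*-37)=954, (26*26 - 19*4)=600, (19*18 - 7*26)=160, (7*23 - 5*18)=71, (5*-37 - -2*23)=-139; twice the area = |1646| = 1646; area = 823; boundary points = 1 + 1 + 4 + 1 + 1 = 8; strictly interior points = area - boundary/2 + 1 = 820; answer 820
Stage 2: Y1 = 820; d = -19; a(3) = 2*(45) - 3*(-30) - 2*(-19) = 218; iterating: a(3)=218, a(4)=361, a(5)=-22, a(6)=-1563, a(7)=-3782, a(8)=-2831, a(9)=8810, a(10)=33677, a(11)=46586, a(12)=-25479, a(13)=-258070; answer -258070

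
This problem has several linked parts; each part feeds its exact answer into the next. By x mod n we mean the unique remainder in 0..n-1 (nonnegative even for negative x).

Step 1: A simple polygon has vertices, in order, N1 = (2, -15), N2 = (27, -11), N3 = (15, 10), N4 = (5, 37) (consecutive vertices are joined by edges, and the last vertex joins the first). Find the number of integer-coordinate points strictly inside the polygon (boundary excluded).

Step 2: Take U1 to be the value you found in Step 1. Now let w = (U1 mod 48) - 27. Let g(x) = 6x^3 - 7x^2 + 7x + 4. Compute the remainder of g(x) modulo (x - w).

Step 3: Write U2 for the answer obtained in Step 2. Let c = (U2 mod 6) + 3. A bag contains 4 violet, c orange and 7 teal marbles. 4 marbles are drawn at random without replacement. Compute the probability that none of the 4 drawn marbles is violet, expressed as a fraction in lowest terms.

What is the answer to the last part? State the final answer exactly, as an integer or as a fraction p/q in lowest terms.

Step 1: cross terms: (2*-11 - 27*-15)=383, (27*10 - 15*-11)=435, (15*37 - 5*10)=505, (5*-15 - 2*37)=-149; twice the area = |1174| = 1174; area = 587; boundary points = 1 + 3 + 1 + 1 = 6; strictly interior points = area - boundary/2 + 1 = 585; answer 585
Step 2: U1 = 585; w = -18; remainder = value at the root: 6*(-18)^3 - 7*(-18)^2 + 7*(-18)^1 + 4 = (-34992) + (-2268) + (-126) + (4) = -37382; answer -37382
Step 3: U2 = -37382; c = 7; total draws C(18,4) = 3060; favorable C(14,4) = 1001; P = 1001/3060; answer 1001/3060

1001/3060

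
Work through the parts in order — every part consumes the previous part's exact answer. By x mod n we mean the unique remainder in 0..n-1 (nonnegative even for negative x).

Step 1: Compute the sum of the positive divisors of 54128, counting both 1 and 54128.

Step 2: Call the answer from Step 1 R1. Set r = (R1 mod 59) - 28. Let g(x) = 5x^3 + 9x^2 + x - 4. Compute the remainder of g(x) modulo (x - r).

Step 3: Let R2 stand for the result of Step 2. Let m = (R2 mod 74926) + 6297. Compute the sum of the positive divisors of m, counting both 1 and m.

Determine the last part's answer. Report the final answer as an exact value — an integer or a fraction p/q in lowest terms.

14136

Step 1: 54128 = 2^4 * 17 * 199; sigma = (1 + 2 + 4 + 8 + 16) * (1 + 17) * (1 + 199) = 31 * 18 * 200 = 111600; answer 111600
Step 2: R1 = 111600; r = 3; remainder = value at the root: 5*(3)^3 + 9*(3)^2 + 1*(3)^1 - 4 = (135) + (81) + (3) + (-4) = 215; answer 215
Step 3: R2 = 215; m = 6512; 6512 = 2^4 * 11 * 37; sigma = (1 + 2 + 4 + 8 + 16) * (1 + 11) * (1 + 37) = 31 * 12 * 38 = 14136; answer 14136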